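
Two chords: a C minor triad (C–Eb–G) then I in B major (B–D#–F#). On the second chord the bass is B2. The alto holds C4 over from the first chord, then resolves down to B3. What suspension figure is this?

At the second chord the bass is B2. The suspended C4 lies a ninth above the bass; after resolving down by step to B3, the interval above the bass becomes an octave.
Suspension figures are named by those two intervals: 9–8.

9–8 suspension.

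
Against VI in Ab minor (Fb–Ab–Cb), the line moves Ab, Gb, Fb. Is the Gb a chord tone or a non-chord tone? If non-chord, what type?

The harmony at that moment is Fb major triad (Fb, Ab, Cb); Gb is not a chord tone.
It is approached by step down from Ab and left by step down to Fb.
Step in, step out in the same direction — a passing tone.

Non-chord tone — a passing tone.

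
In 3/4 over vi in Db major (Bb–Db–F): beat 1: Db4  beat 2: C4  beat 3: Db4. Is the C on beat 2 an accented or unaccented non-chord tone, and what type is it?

The harmony at that moment is Bb minor triad (Bb, Db, F); C4 is not a chord tone.
It is approached by step down from Db4 and left by step up to Db4.
Step away and step back to the same note — a neighbor tone (lower neighbor).
It falls on a weak beat, so it is unaccented.

Unaccented neighbor tone.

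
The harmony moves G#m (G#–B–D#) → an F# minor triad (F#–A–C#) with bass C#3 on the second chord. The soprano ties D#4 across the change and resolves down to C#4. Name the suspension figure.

9–8 suspension.

At the second chord the bass is C#3. The suspended D#4 lies a ninth above the bass; after resolving down by step to C#4, the interval above the bass becomes an octave.
Suspension figures are named by those two intervals: 9–8.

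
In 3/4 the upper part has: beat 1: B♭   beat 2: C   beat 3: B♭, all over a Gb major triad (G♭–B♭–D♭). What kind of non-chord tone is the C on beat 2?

The harmony at that moment is G♭ major triad (G♭, B♭, D♭); C is not a chord tone.
It is approached by step up from B♭ and left by step down to B♭.
Step away and step back to the same note — a neighbor tone (upper neighbor).

Upper neighbor tone.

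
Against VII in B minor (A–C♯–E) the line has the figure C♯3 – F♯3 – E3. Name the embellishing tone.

The harmony at that moment is A major triad (A, C♯, E); F♯3 is not a chord tone.
It is approached by leap up from C♯3 and left by step down to E3.
Leap in, step out — an appoggiatura.

F♯3 is an appoggiatura.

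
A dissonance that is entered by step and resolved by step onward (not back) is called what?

Passing tone.

Approach: by step. Departure: by step, continuing in the same direction.
Stepwise on both sides with no change of direction means the note fills in the space between two different chord tones — a passing tone. (Had it turned back to its starting note it would be a neighbor tone instead.)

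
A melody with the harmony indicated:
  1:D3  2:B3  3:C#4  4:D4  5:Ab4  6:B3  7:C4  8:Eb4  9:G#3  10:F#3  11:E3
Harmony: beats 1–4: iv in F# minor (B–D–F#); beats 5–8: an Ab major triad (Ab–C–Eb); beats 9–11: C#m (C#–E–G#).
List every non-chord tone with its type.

The harmony at that moment is B minor triad (B, D, F#); C#4 is not a chord tone.
It is approached by step up from B3 and left by step up to D4.
Step in, step out in the same direction — a passing tone.
The harmony at that moment is Ab major triad (Ab, C, Eb); B3 is not a chord tone.
It is approached by leap down from Ab4 and left by step up to C4.
Leap in, step out — an appoggiatura.
The harmony at that moment is C# minor triad (C#, E, G#); F#3 is not a chord tone.
It is approached by step down from G#3 and left by step down to E3.
Step in, step out in the same direction — a passing tone.

C#4 (beat 3) — passing tone; B3 (beat 6) — appoggiatura; F#3 (beat 10) — passing tone.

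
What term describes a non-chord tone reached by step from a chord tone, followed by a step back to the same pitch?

Approach: by step. Departure: by step in the opposite direction, back to the starting pitch.
Stepwise on both sides but reversing to return to the same chord tone — a neighbor tone. (Had it continued onward in the same direction it would be a passing tone instead.)

Neighbor tone.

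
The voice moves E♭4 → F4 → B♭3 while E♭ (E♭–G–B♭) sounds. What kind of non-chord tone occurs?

F4 is an escape tone.

The harmony at that moment is E♭ major triad (E♭, G, B♭); F4 is not a chord tone.
It is approached by step up from E♭4 and left by leap down to B♭3.
Step in, leap out — an escape tone.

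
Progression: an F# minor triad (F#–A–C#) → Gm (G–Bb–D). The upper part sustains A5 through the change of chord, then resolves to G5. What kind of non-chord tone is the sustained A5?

A5 is a suspension.

The harmony at that moment is G minor triad (G, Bb, D); A5 is not a chord tone.
It is held over (the same pitch as the preceding A5) and left by step down to G5.
Held over from the previous chord and resolving down by step — a suspension.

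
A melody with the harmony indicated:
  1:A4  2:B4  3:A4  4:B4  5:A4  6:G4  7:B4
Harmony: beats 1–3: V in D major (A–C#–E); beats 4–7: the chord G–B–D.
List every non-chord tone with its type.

B4 (beat 2) — neighbor tone; A4 (beat 5) — passing tone.

The harmony at that moment is A major triad (A, C#, E); B4 is not a chord tone.
It is approached by step up from A4 and left by step down to A4.
Step away and step back to the same note — a neighbor tone (upper neighbor).
The harmony at that moment is G major triad (G, B, D); A4 is not a chord tone.
It is approached by step down from B4 and left by step down to G4.
Step in, step out in the same direction — a passing tone.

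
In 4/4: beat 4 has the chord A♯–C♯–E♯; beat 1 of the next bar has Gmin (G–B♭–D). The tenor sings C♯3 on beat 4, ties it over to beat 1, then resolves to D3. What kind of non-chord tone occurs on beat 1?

Retardation.

The harmony at that moment is G minor triad (G, B♭, D); C♯3 is not a chord tone.
It is held over (the same pitch as the preceding C♯3) and left by step up to D3.
Held over from the previous chord and resolving up by step — a retardation.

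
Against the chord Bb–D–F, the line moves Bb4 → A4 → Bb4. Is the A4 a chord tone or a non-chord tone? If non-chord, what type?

Non-chord tone — a neighbor tone.

The harmony at that moment is Bb major triad (Bb, D, F); A4 is not a chord tone.
It is approached by step down from Bb4 and left by step up to Bb4.
Step away and step back to the same note — a neighbor tone (lower neighbor).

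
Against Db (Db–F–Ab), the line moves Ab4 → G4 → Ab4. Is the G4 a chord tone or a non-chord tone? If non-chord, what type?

The harmony at that moment is Db major triad (Db, F, Ab); G4 is not a chord tone.
It is approached by step down from Ab4 and left by step up to Ab4.
Step away and step back to the same note — a neighbor tone (lower neighbor).

Non-chord tone — a neighbor tone.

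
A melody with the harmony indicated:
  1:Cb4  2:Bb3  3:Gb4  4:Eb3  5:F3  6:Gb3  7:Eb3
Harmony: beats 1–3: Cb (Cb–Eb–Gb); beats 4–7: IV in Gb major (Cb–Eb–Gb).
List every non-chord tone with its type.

Bb3 (beat 2) — escape tone; F3 (beat 5) — passing tone.

The harmony at that moment is Cb major triad (Cb, Eb, Gb); Bb3 is not a chord tone.
It is approached by step down from Cb4 and left by leap up to Gb4.
Step in, leap out — an escape tone.
The harmony at that moment is Cb major triad (Cb, Eb, Gb); F3 is not a chord tone.
It is approached by step up from Eb3 and left by step up to Gb3.
Step in, step out in the same direction — a passing tone.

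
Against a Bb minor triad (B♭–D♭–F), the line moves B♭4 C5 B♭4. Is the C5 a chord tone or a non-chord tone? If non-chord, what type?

Non-chord tone — a neighbor tone.

The harmony at that moment is B♭ minor triad (B♭, D♭, F); C5 is not a chord tone.
It is approached by step up from B♭4 and left by step down to B♭4.
Step away and step back to the same note — a neighbor tone (upper neighbor).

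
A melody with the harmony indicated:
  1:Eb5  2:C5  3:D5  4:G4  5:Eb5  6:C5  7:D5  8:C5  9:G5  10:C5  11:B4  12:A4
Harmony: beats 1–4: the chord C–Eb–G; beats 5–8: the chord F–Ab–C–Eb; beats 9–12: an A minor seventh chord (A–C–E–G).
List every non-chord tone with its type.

The harmony at that moment is C minor triad (C, Eb, G); D5 is not a chord tone.
It is approached by step up from C5 and left by leap down to G4.
Step in, leap out — an escape tone.
The harmony at that moment is F minor seventh chord (F, Ab, C, Eb); D5 is not a chord tone.
It is approached by step up from C5 and left by step down to C5.
Step away and step back to the same note — a neighbor tone (upper neighbor).
The harmony at that moment is A minor seventh chord (A, C, E, G); B4 is not a chord tone.
It is approached by step down from C5 and left by step down to A4.
Step in, step out in the same direction — a passing tone.

D5 (beat 3) — escape tone; D5 (beat 7) — neighbor tone; B4 (beat 11) — passing tone.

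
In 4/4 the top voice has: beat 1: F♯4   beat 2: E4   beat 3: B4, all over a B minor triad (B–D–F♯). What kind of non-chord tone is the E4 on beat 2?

The harmony at that moment is B minor triad (B, D, F♯); E4 is not a chord tone.
It is approached by step down from F♯4 and left by leap up to B4.
Step in, leap out, on a weak beat — an escape tone.

Escape tone.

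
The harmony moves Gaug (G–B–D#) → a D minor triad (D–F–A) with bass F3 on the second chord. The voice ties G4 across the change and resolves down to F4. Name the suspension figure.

At the second chord the bass is F3. The suspended G4 lies a ninth above the bass; after resolving down by step to F4, the interval above the bass becomes an octave.
Suspension figures are named by those two intervals: 9–8.

9–8 suspension.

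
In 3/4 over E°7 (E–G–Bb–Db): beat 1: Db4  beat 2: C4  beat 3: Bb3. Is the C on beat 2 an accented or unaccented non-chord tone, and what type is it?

Unaccented passing tone.

The harmony at that moment is E diminished seventh chord (E, G, Bb, Db); C4 is not a chord tone.
It is approached by step down from Db4 and left by step down to Bb3.
Step in, step out in the same direction — a passing tone.
It falls on a weak beat, so it is unaccented.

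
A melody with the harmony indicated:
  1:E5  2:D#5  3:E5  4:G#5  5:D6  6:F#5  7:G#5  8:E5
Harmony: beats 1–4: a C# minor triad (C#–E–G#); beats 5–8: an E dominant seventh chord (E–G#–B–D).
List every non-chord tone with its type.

The harmony at that moment is C# minor triad (C#, E, G#); D#5 is not a chord tone.
It is approached by step down from E5 and left by step up to E5.
Step away and step back to the same note — a neighbor tone (lower neighbor).
The harmony at that moment is E dominant seventh chord (E, G#, B, D); F#5 is not a chord tone.
It is approached by leap down from D6 and left by step up to G#5.
Leap in, step out — an appoggiatura.

D#5 (beat 2) — neighbor tone; F#5 (beat 6) — appoggiatura.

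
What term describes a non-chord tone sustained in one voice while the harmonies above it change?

Pedal tone.

Approach: none. Departure: none — a single pitch is sustained while the chords change around it, passing through harmonies that do not contain it.
No melodic motion at all; the dissonance is created entirely by the moving harmonies against the stationary note — a pedal tone (pedal point).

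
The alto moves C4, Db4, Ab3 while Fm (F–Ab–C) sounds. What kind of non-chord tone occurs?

Db4 is an escape tone.

The harmony at that moment is F minor triad (F, Ab, C); Db4 is not a chord tone.
It is approached by step up from C4 and left by leap down to Ab3.
Step in, leap out — an escape tone.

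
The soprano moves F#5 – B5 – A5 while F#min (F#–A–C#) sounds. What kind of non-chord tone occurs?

B5 is an appoggiatura.

The harmony at that moment is F# minor triad (F#, A, C#); B5 is not a chord tone.
It is approached by leap up from F#5 and left by step down to A5.
Leap in, step out — an appoggiatura.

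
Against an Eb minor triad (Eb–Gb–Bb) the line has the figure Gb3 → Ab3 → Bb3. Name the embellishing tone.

Ab3 is a passing tone.

The harmony at that moment is Eb minor triad (Eb, Gb, Bb); Ab3 is not a chord tone.
It is approached by step up from Gb3 and left by step up to Bb3.
Step in, step out in the same direction — a passing tone.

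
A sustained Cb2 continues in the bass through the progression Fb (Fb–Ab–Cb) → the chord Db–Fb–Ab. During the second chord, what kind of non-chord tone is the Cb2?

Pedal tone (pedal point).

The harmony at that moment is Db minor triad (Db, Fb, Ab); Cb2 is not a chord tone.
It is held over (the same pitch as the preceding Cb2) and then sustained as the same pitch into the next harmony.
Sustained through a change of harmony — a pedal tone.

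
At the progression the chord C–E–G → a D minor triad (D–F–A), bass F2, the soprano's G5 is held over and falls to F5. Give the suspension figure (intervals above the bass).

9–8 suspension.

At the second chord the bass is F2. The suspended G5 lies a ninth above the bass; after resolving down by step to F5, the interval above the bass becomes an octave.
Suspension figures are named by those two intervals: 9–8.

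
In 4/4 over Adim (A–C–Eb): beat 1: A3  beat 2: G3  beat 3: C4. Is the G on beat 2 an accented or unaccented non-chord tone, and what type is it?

The harmony at that moment is A diminished triad (A, C, Eb); G3 is not a chord tone.
It is approached by step down from A3 and left by leap up to C4.
Step in, leap out — an escape tone.
It falls on a weak beat, so it is unaccented.

Unaccented escape tone.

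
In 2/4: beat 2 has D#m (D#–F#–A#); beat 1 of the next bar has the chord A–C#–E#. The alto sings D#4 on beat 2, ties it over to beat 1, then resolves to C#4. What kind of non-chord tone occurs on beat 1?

Suspension.

The harmony at that moment is A augmented triad (A, C#, E#); D#4 is not a chord tone.
It is held over (the same pitch as the preceding D#4) and left by step down to C#4.
Held over from the previous chord and resolving down by step — a suspension.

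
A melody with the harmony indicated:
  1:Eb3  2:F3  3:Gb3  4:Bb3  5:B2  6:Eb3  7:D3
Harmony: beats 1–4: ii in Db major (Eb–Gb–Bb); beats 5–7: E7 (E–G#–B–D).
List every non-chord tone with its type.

F3 (beat 2) — passing tone; Eb3 (beat 6) — appoggiatura.

The harmony at that moment is Eb minor triad (Eb, Gb, Bb); F3 is not a chord tone.
It is approached by step up from Eb3 and left by step up to Gb3.
Step in, step out in the same direction — a passing tone.
The harmony at that moment is E dominant seventh chord (E, G#, B, D); Eb3 is not a chord tone.
It is approached by leap up from B2 and left by step down to D3.
Leap in, step out — an appoggiatura.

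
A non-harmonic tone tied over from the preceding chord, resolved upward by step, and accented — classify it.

Approach: by preparation — the pitch is first a chord tone, then held (tied or repeated) while the harmony changes under it. Departure: up by step. Metric position: strong.
A prepared dissonance that resolves upward by step — a retardation. (The same figure resolving downward would be a suspension.)

Retardation.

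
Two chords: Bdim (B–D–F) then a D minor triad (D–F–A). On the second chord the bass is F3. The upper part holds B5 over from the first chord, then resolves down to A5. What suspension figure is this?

At the second chord the bass is F3. The suspended B5 lies a fourth above the bass; after resolving down by step to A5, the interval above the bass becomes a third.
Suspension figures are named by those two intervals: 4–3.

4–3 suspension.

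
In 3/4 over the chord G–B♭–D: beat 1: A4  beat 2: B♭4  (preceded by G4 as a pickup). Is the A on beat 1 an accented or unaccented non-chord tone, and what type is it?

The harmony at that moment is G minor triad (G, B♭, D); A4 is not a chord tone.
It is approached by step up from G4 and left by step up to B♭4.
Step in, step out in the same direction — a passing tone.
It falls on the downbeat, so it is accented.

Accented passing tone.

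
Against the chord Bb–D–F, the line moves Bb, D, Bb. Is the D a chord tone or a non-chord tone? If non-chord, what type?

Bb major triad contains Bb, D, F; D is the third, so it is a chord tone.

Chord tone (the third of Bb major triad).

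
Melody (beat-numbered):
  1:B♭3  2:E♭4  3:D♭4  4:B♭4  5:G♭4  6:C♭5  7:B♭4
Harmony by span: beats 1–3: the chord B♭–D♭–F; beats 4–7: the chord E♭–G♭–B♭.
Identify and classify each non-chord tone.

The harmony at that moment is B♭ minor triad (B♭, D♭, F); E♭4 is not a chord tone.
It is approached by leap up from B♭3 and left by step down to D♭4.
Leap in, step out — an appoggiatura.
The harmony at that moment is E♭ minor triad (E♭, G♭, B♭); C♭5 is not a chord tone.
It is approached by leap up from G♭4 and left by step down to B♭4.
Leap in, step out — an appoggiatura.

E♭4 (beat 2) — appoggiatura; C♭5 (beat 6) — appoggiatura.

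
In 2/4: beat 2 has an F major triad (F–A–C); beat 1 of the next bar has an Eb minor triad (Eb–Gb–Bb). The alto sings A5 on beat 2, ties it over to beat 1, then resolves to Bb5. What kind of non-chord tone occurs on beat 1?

The harmony at that moment is Eb minor triad (Eb, Gb, Bb); A5 is not a chord tone.
It is held over (the same pitch as the preceding A5) and left by step up to Bb5.
Held over from the previous chord and resolving up by step — a retardation.

Retardation.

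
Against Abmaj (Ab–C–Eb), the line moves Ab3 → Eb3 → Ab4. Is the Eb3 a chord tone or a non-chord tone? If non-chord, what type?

Ab major triad contains Ab, C, Eb; Eb is the fifth, so it is a chord tone.

Chord tone (the fifth of Ab major triad).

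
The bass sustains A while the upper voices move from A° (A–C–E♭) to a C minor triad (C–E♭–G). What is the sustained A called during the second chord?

Pedal tone (pedal point).

The harmony at that moment is C minor triad (C, E♭, G); A is not a chord tone.
It is held over (the same pitch as the preceding A) and then sustained as the same pitch into the next harmony.
Sustained through a change of harmony — a pedal tone.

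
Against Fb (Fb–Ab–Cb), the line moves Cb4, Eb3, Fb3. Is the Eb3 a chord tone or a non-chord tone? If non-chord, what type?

The harmony at that moment is Fb major triad (Fb, Ab, Cb); Eb3 is not a chord tone.
It is approached by leap down from Cb4 and left by step up to Fb3.
Leap in, step out — an appoggiatura.

Non-chord tone — an appoggiatura.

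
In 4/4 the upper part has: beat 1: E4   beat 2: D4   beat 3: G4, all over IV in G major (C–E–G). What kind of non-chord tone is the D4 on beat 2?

Escape tone.

The harmony at that moment is C major triad (C, E, G); D4 is not a chord tone.
It is approached by step down from E4 and left by leap up to G4.
Step in, leap out, on a weak beat — an escape tone.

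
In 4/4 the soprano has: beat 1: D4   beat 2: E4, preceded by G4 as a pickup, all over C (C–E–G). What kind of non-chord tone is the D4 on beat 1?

The harmony at that moment is C major triad (C, E, G); D4 is not a chord tone.
It is approached by leap down from G4 and left by step up to E4.
Leap in, step out, metrically accented — an appoggiatura.

Appoggiatura.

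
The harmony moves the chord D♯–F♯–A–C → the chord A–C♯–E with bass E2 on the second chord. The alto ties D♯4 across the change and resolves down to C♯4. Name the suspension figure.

At the second chord the bass is E2. The suspended D♯4 lies a seventh above the bass; after resolving down by step to C♯4, the interval above the bass becomes a sixth.
Suspension figures are named by those two intervals: 7–6.

7–6 suspension.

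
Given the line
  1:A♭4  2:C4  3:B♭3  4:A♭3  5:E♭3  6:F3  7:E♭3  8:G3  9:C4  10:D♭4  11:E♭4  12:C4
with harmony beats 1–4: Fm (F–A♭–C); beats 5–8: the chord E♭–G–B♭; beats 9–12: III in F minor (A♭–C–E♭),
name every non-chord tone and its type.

B♭3 (beat 3) — passing tone; F3 (beat 6) — neighbor tone; D♭4 (beat 10) — passing tone.

The harmony at that moment is F minor triad (F, A♭, C); B♭3 is not a chord tone.
It is approached by step down from C4 and left by step down to A♭3.
Step in, step out in the same direction — a passing tone.
The harmony at that moment is E♭ major triad (E♭, G, B♭); F3 is not a chord tone.
It is approached by step up from E♭3 and left by step down to E♭3.
Step away and step back to the same note — a neighbor tone (upper neighbor).
The harmony at that moment is A♭ major triad (A♭, C, E♭); D♭4 is not a chord tone.
It is approached by step up from C4 and left by step up to E♭4.
Step in, step out in the same direction — a passing tone.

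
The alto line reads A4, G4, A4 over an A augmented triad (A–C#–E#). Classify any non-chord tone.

The harmony at that moment is A augmented triad (A, C#, E#); G4 is not a chord tone.
It is approached by step down from A4 and left by step up to A4.
Step away and step back to the same note — a neighbor tone (lower neighbor).

G4 is a neighbor tone.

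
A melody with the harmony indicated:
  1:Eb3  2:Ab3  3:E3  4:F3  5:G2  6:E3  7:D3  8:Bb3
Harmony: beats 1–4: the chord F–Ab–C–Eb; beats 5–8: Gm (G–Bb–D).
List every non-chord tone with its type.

E3 (beat 3) — appoggiatura; E3 (beat 6) — appoggiatura.

The harmony at that moment is F minor seventh chord (F, Ab, C, Eb); E3 is not a chord tone.
It is approached by leap down from Ab3 and left by step up to F3.
Leap in, step out — an appoggiatura.
The harmony at that moment is G minor triad (G, Bb, D); E3 is not a chord tone.
It is approached by leap up from G2 and left by step down to D3.
Leap in, step out — an appoggiatura.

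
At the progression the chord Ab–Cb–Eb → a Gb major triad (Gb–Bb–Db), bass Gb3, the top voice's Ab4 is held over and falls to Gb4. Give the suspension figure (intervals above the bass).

At the second chord the bass is Gb3. The suspended Ab4 lies a ninth above the bass; after resolving down by step to Gb4, the interval above the bass becomes an octave.
Suspension figures are named by those two intervals: 9–8.

9–8 suspension.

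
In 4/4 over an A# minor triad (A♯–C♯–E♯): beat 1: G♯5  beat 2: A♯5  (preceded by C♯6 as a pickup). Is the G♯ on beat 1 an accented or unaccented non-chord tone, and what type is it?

The harmony at that moment is A♯ minor triad (A♯, C♯, E♯); G♯5 is not a chord tone.
It is approached by leap down from C♯6 and left by step up to A♯5.
Leap in, step out — an appoggiatura.
It falls on the downbeat, so it is accented.

Accented appoggiatura.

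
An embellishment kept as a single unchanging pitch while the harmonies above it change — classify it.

Pedal tone.

Approach: none. Departure: none — a single pitch is sustained while the chords change around it, passing through harmonies that do not contain it.
No melodic motion at all; the dissonance is created entirely by the moving harmonies against the stationary note — a pedal tone (pedal point).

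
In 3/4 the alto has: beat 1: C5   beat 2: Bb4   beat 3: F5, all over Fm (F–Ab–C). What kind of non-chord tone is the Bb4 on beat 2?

The harmony at that moment is F minor triad (F, Ab, C); Bb4 is not a chord tone.
It is approached by step down from C5 and left by leap up to F5.
Step in, leap out, on a weak beat — an escape tone.

Escape tone.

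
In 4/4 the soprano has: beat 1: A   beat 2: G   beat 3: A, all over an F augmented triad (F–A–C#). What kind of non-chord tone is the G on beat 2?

The harmony at that moment is F augmented triad (F, A, C#); G is not a chord tone.
It is approached by step down from A and left by step up to A.
Step away and step back to the same note — a neighbor tone (lower neighbor).

Lower neighbor tone.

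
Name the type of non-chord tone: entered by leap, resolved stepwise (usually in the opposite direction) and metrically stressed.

Approach: by leap. Departure: by step. Metric position: strong.
Leap in, step out, in a metrically strong position — an appoggiatura. (It is the mirror image of the escape tone, which steps in and leaps out from a weak position.)

Appoggiatura.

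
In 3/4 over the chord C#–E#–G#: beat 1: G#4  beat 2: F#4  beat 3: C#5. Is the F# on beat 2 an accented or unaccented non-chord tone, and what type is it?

The harmony at that moment is C# major triad (C#, E#, G#); F#4 is not a chord tone.
It is approached by step down from G#4 and left by leap up to C#5.
Step in, leap out — an escape tone.
It falls on a weak beat, so it is unaccented.

Unaccented escape tone.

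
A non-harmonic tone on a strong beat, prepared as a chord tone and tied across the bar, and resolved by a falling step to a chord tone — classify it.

Approach: by preparation — the pitch is first a chord tone, then held (tied or repeated) while the harmony changes under it. Departure: down by step. Metric position: strong.
A prepared dissonance that resolves downward by step — a suspension. (The same figure resolving upward would be a retardation.)

Suspension.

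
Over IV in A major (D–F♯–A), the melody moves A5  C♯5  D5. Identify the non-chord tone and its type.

C♯5 is an appoggiatura.

The harmony at that moment is D major triad (D, F♯, A); C♯5 is not a chord tone.
It is approached by leap down from A5 and left by step up to D5.
Leap in, step out — an appoggiatura.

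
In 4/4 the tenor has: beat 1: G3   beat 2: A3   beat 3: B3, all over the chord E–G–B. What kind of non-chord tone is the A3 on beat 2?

The harmony at that moment is E minor triad (E, G, B); A3 is not a chord tone.
It is approached by step up from G3 and left by step up to B3.
Step in, step out in the same direction — a passing tone.

Passing tone.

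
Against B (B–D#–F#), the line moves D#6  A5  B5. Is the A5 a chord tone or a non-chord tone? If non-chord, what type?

Non-chord tone — an appoggiatura.

The harmony at that moment is B major triad (B, D#, F#); A5 is not a chord tone.
It is approached by leap down from D#6 and left by step up to B5.
Leap in, step out — an appoggiatura.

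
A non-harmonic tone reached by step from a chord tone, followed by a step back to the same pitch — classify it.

Neighbor tone.

Approach: by step. Departure: by step in the opposite direction, back to the starting pitch.
Stepwise on both sides but reversing to return to the same chord tone — a neighbor tone. (Had it continued onward in the same direction it would be a passing tone instead.)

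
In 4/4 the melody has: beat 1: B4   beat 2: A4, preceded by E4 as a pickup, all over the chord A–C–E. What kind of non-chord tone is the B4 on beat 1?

The harmony at that moment is A minor triad (A, C, E); B4 is not a chord tone.
It is approached by leap up from E4 and left by step down to A4.
Leap in, step out, metrically accented — an appoggiatura.

Appoggiatura.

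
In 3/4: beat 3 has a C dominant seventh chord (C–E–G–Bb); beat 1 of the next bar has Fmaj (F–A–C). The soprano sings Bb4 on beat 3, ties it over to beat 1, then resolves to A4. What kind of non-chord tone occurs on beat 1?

The harmony at that moment is F major triad (F, A, C); Bb4 is not a chord tone.
It is held over (the same pitch as the preceding Bb4) and left by step down to A4.
Held over from the previous chord and resolving down by step — a suspension.

Suspension.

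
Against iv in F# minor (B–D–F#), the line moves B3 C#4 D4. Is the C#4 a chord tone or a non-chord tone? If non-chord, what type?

Non-chord tone — a passing tone.

The harmony at that moment is B minor triad (B, D, F#); C#4 is not a chord tone.
It is approached by step up from B3 and left by step up to D4.
Step in, step out in the same direction — a passing tone.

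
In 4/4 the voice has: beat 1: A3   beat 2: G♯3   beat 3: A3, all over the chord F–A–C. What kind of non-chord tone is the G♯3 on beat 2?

The harmony at that moment is F major triad (F, A, C); G♯3 is not a chord tone.
It is approached by step down from A3 and left by step up to A3.
Step away and step back to the same note — a neighbor tone (lower neighbor).

Lower neighbor tone.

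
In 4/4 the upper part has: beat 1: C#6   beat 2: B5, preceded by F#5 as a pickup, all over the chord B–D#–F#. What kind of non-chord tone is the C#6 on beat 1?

Appoggiatura.

The harmony at that moment is B major triad (B, D#, F#); C#6 is not a chord tone.
It is approached by leap up from F#5 and left by step down to B5.
Leap in, step out, metrically accented — an appoggiatura.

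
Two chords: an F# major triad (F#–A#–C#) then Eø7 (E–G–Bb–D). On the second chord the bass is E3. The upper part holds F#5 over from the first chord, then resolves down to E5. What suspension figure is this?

9–8 suspension.

At the second chord the bass is E3. The suspended F#5 lies a ninth above the bass; after resolving down by step to E5, the interval above the bass becomes an octave.
Suspension figures are named by those two intervals: 9–8.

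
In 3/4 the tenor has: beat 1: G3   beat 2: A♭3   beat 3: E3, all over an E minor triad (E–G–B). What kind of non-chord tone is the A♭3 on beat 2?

The harmony at that moment is E minor triad (E, G, B); A♭3 is not a chord tone.
It is approached by step up from G3 and left by leap down to E3.
Step in, leap out, on a weak beat — an escape tone.

Escape tone.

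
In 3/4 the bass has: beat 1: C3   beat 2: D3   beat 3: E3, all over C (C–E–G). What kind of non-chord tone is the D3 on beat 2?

Passing tone.

The harmony at that moment is C major triad (C, E, G); D3 is not a chord tone.
It is approached by step up from C3 and left by step up to E3.
Step in, step out in the same direction — a passing tone.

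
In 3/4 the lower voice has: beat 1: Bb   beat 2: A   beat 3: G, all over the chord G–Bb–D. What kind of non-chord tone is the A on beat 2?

Passing tone.

The harmony at that moment is G minor triad (G, Bb, D); A is not a chord tone.
It is approached by step down from Bb and left by step down to G.
Step in, step out in the same direction — a passing tone.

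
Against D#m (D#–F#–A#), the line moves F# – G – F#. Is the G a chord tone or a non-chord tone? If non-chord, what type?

Non-chord tone — a neighbor tone.

The harmony at that moment is D# minor triad (D#, F#, A#); G is not a chord tone.
It is approached by step up from F# and left by step down to F#.
Step away and step back to the same note — a neighbor tone (upper neighbor).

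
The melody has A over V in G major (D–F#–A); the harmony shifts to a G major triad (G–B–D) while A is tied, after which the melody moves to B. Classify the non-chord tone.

The harmony at that moment is G major triad (G, B, D); A is not a chord tone.
It is held over (the same pitch as the preceding A) and left by step up to B.
Held over from the previous chord and resolving up by step — a retardation.

A is a retardation.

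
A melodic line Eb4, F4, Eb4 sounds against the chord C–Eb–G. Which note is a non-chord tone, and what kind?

The harmony at that moment is C minor triad (C, Eb, G); F4 is not a chord tone.
It is approached by step up from Eb4 and left by step down to Eb4.
Step away and step back to the same note — a neighbor tone (upper neighbor).

F4 is a neighbor tone.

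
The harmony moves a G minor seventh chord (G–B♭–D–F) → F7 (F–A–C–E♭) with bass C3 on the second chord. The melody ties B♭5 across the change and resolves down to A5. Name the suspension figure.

7–6 suspension.

At the second chord the bass is C3. The suspended B♭5 lies a seventh above the bass; after resolving down by step to A5, the interval above the bass becomes a sixth.
Suspension figures are named by those two intervals: 7–6.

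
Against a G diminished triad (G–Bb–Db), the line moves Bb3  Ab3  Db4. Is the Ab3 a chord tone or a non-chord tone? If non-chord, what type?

The harmony at that moment is G diminished triad (G, Bb, Db); Ab3 is not a chord tone.
It is approached by step down from Bb3 and left by leap up to Db4.
Step in, leap out — an escape tone.

Non-chord tone — an escape tone.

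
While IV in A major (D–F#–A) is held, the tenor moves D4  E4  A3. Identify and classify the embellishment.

E4 is an escape tone.

The harmony at that moment is D major triad (D, F#, A); E4 is not a chord tone.
It is approached by step up from D4 and left by leap down to A3.
Step in, leap out — an escape tone.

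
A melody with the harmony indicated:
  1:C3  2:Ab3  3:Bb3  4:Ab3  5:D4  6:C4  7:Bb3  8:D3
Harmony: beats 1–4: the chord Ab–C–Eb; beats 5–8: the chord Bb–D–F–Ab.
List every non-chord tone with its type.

Bb3 (beat 3) — neighbor tone; C4 (beat 6) — passing tone.

The harmony at that moment is Ab major triad (Ab, C, Eb); Bb3 is not a chord tone.
It is approached by step up from Ab3 and left by step down to Ab3.
Step away and step back to the same note — a neighbor tone (upper neighbor).
The harmony at that moment is Bb dominant seventh chord (Bb, D, F, Ab); C4 is not a chord tone.
It is approached by step down from D4 and left by step down to Bb3.
Step in, step out in the same direction — a passing tone.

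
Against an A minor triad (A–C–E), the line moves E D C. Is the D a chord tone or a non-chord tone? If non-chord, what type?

The harmony at that moment is A minor triad (A, C, E); D is not a chord tone.
It is approached by step down from E and left by step down to C.
Step in, step out in the same direction — a passing tone.

Non-chord tone — a passing tone.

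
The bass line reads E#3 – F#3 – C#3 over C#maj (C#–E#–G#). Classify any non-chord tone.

The harmony at that moment is C# major triad (C#, E#, G#); F#3 is not a chord tone.
It is approached by step up from E#3 and left by leap down to C#3.
Step in, leap out — an escape tone.

F#3 is an escape tone.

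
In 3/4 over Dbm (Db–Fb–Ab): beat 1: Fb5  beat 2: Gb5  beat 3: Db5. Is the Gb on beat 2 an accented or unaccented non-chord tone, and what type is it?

The harmony at that moment is Db minor triad (Db, Fb, Ab); Gb5 is not a chord tone.
It is approached by step up from Fb5 and left by leap down to Db5.
Step in, leap out — an escape tone.
It falls on a weak beat, so it is unaccented.

Unaccented escape tone.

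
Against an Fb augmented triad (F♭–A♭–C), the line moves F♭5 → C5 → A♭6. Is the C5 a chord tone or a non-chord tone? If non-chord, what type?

Chord tone (the fifth of Fb augmented triad).

Fb augmented triad contains F♭, A♭, C; C is the fifth, so it is a chord tone.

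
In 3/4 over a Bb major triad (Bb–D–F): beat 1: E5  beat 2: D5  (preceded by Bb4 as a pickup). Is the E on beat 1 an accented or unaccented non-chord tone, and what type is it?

Accented appoggiatura.

The harmony at that moment is Bb major triad (Bb, D, F); E5 is not a chord tone.
It is approached by leap up from Bb4 and left by step down to D5.
Leap in, step out — an appoggiatura.
It falls on the downbeat, so it is accented.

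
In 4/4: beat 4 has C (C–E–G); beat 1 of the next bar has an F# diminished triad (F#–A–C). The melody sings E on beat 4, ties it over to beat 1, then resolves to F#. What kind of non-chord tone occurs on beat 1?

Retardation.

The harmony at that moment is F# diminished triad (F#, A, C); E is not a chord tone.
It is held over (the same pitch as the preceding E) and left by step up to F#.
Held over from the previous chord and resolving up by step — a retardation.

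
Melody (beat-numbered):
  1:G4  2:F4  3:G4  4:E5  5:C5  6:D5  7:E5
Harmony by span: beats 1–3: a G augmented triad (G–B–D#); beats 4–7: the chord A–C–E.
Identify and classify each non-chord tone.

F4 (beat 2) — neighbor tone; D5 (beat 6) — passing tone.

The harmony at that moment is G augmented triad (G, B, D#); F4 is not a chord tone.
It is approached by step down from G4 and left by step up to G4.
Step away and step back to the same note — a neighbor tone (lower neighbor).
The harmony at that moment is A minor triad (A, C, E); D5 is not a chord tone.
It is approached by step up from C5 and left by step up to E5.
Step in, step out in the same direction — a passing tone.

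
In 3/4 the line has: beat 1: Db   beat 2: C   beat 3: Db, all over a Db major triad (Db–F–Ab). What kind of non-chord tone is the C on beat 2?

The harmony at that moment is Db major triad (Db, F, Ab); C is not a chord tone.
It is approached by step down from Db and left by step up to Db.
Step away and step back to the same note — a neighbor tone (lower neighbor).

Lower neighbor tone.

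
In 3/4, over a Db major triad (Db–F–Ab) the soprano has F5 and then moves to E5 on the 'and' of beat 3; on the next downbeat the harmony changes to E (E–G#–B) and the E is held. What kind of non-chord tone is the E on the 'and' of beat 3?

The harmony at that moment is Db major triad (Db, F, Ab); E5 is not a chord tone.
It is approached by step down from F5 and then sustained as the same pitch into the next harmony.
Arriving early and becoming a chord tone when the harmony changes — an anticipation.

Anticipation.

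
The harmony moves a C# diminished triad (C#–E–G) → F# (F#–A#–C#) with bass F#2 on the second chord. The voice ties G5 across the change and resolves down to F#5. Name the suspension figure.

At the second chord the bass is F#2. The suspended G5 lies a ninth above the bass; after resolving down by step to F#5, the interval above the bass becomes an octave.
Suspension figures are named by those two intervals: 9–8.

9–8 suspension.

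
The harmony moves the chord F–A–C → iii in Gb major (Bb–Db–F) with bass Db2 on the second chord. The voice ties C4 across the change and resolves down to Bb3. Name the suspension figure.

At the second chord the bass is Db2. The suspended C4 lies a seventh above the bass; after resolving down by step to Bb3, the interval above the bass becomes a sixth.
Suspension figures are named by those two intervals: 7–6.

7–6 suspension.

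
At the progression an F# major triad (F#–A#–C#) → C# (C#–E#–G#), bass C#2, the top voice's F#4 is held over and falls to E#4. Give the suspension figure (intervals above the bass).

At the second chord the bass is C#2. The suspended F#4 lies a fourth above the bass; after resolving down by step to E#4, the interval above the bass becomes a third.
Suspension figures are named by those two intervals: 4–3.

4–3 suspension.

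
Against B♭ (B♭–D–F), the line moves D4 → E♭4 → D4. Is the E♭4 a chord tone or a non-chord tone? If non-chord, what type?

The harmony at that moment is B♭ major triad (B♭, D, F); E♭4 is not a chord tone.
It is approached by step up from D4 and left by step down to D4.
Step away and step back to the same note — a neighbor tone (upper neighbor).

Non-chord tone — a neighbor tone.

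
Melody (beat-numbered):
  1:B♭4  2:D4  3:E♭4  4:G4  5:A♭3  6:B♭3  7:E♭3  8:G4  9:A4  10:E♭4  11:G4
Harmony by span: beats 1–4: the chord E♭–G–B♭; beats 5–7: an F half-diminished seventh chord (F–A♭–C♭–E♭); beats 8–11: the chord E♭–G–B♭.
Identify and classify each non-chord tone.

D4 (beat 2) — appoggiatura; B♭3 (beat 6) — escape tone; A4 (beat 9) — escape tone.

The harmony at that moment is E♭ major triad (E♭, G, B♭); D4 is not a chord tone.
It is approached by leap down from B♭4 and left by step up to E♭4.
Leap in, step out — an appoggiatura.
The harmony at that moment is F half-diminished seventh chord (F, A♭, C♭, E♭); B♭3 is not a chord tone.
It is approached by step up from A♭3 and left by leap down to E♭3.
Step in, leap out — an escape tone.
The harmony at that moment is E♭ major triad (E♭, G, B♭); A4 is not a chord tone.
It is approached by step up from G4 and left by leap down to E♭4.
Step in, leap out — an escape tone.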